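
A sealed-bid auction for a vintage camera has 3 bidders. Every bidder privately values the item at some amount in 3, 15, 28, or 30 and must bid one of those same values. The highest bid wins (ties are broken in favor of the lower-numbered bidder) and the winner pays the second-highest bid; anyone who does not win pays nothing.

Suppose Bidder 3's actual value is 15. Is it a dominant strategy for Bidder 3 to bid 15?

Yes

Check each profile of the others' bids and compare truth against every alternative bid.
Others bid (3, 3): truth gives 12, best alternative gives 12.
Others bid (3, 15): truth gives 0, best alternative gives 0.
Others bid (3, 28): truth gives 0, best alternative gives 0.
Others bid (3, 30): truth gives 0, best alternative gives 0.
Others bid (15, 3): truth gives 0, best alternative gives 0.
Others bid (15, 15): truth gives 0, best alternative gives 0.
(Remaining 10 profiles checked similarly; truth is weakly best in each.)
In every case the truthful bid is at least as good as any alternative, so it is a dominant strategy.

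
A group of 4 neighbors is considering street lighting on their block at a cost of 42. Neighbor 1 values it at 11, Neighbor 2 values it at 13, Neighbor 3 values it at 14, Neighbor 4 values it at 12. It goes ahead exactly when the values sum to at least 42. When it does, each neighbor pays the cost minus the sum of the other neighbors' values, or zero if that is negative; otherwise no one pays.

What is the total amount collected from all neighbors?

Total value 50 ≥ cost 42, so it is built.
Neighbor 1: others sum to 39; max(0, 42 - 39) = 3.
Neighbor 2: others sum to 37; max(0, 42 - 37) = 5.
Neighbor 3: others sum to 36; max(0, 42 - 36) = 6.
Neighbor 4: others sum to 38; max(0, 42 - 38) = 4.
Total collected = 3 + 5 + 6 + 4 = 18.

18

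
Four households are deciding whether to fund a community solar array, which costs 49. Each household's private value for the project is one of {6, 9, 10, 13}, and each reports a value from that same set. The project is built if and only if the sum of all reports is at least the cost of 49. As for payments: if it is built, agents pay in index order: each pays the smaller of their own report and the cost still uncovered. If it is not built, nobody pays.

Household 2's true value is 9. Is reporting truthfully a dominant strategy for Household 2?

Check each profile of the others' reports and compare truth against every alternative report.
Others report (6, 6, 6): truth gives 0, best alternative gives 0.
Others report (6, 6, 9): truth gives 0, best alternative gives 0.
Others report (6, 6, 10): truth gives 0, best alternative gives 0.
Others report (6, 6, 13): truth gives 0, best alternative gives 0.
Others report (6, 9, 6): truth gives 0, best alternative gives 0.
Others report (6, 9, 9): truth gives 0, best alternative gives 0.
(Remaining 58 profiles checked similarly; truth is weakly best in each.)
In every case the truthful report is at least as good as any alternative, so it is a dominant strategy.

Yes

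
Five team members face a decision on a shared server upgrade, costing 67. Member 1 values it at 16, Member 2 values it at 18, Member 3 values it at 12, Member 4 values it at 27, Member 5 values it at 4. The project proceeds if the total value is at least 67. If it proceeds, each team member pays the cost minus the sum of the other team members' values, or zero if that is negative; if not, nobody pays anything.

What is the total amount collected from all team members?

Total value 77 ≥ cost 67, so it is built.
Member 1: others sum to 61; max(0, 67 - 61) = 6.
Member 2: others sum to 59; max(0, 67 - 59) = 8.
Member 3: others sum to 65; max(0, 67 - 65) = 2.
Member 4: others sum to 50; max(0, 67 - 50) = 17.
Member 5: others sum to 73; max(0, 67 - 73) = 0.
Total collected = 6 + 8 + 2 + 17 + 0 = 33.

33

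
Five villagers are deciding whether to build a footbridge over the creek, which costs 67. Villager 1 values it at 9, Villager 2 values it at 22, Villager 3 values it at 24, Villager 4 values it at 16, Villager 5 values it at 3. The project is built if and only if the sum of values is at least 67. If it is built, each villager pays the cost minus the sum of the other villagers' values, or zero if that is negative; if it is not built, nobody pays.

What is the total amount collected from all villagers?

Total value 74 ≥ cost 67, so it is built.
Villager 1: others sum to 65; max(0, 67 - 65) = 2.
Villager 2: others sum to 52; max(0, 67 - 52) = 15.
Villager 3: others sum to 50; max(0, 67 - 50) = 17.
Villager 4: others sum to 58; max(0, 67 - 58) = 9.
Villager 5: others sum to 71; max(0, 67 - 71) = 0.
Total collected = 2 + 15 + 17 + 9 + 0 = 43.

43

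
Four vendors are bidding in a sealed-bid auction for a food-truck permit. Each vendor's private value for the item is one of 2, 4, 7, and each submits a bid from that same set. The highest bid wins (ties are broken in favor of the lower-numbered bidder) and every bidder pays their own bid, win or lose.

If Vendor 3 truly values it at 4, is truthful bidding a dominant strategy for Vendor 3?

Consider the case where Vendor 1 bids 2, Vendor 2 bids 2 and Vendor 4 bids 7.
Truthful bid 4: loses but pays 4, utility -4.
Bid 2 instead: loses but pays 2, utility -2.
Since -2 > -4, bidding 2 is strictly better here, so truthful bidding is not dominant.

No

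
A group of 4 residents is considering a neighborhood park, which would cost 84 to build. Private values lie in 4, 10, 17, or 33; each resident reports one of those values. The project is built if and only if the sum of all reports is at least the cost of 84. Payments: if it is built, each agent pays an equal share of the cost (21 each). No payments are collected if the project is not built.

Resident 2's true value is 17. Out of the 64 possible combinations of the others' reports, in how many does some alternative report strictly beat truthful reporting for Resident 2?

9

Others report (4, 33, 33): truth gives -4; report 4 gives 0 > -4. Violating.
Others report (10, 33, 33): truth gives -4; report 4 gives 0 > -4. Violating.
Others report (17, 17, 33): truth gives -4; report 4 gives 0 > -4. Violating.
Others report (17, 33, 17): truth gives -4; report 4 gives 0 > -4. Violating.
Others report (4, 4, 4): truth gives 0; no alternative beats it.
Others report (4, 4, 10): truth gives 0; no alternative beats it.
(Checking all 64 profiles: 9 have a profitable deviation, 55 do not.)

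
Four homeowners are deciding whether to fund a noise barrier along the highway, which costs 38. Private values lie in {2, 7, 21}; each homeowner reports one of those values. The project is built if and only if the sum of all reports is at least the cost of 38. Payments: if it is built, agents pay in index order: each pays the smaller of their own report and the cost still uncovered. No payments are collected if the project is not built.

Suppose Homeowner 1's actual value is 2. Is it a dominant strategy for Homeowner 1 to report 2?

Check each profile of the others' reports and compare truth against every alternative report.
Others report (2, 21, 21): truth gives 0, best alternative gives -5.
Others report (7, 7, 21): truth gives 0, best alternative gives -5.
Others report (7, 21, 7): truth gives 0, best alternative gives -5.
Others report (7, 21, 21): truth gives 0, best alternative gives -5.
Others report (21, 2, 21): truth gives 0, best alternative gives -5.
Others report (21, 7, 7): truth gives 0, best alternative gives -5.
(Remaining 21 profiles checked similarly; truth is weakly best in each.)
In every case the truthful report is at least as good as any alternative, so it is a dominant strategy.

Yes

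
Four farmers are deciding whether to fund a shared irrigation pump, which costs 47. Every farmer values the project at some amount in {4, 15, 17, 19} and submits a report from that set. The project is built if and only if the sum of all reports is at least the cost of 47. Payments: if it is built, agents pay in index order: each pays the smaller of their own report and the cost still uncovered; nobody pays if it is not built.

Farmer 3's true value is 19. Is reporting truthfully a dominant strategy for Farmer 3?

Consider the case where Farmer 1 reports 4, Farmer 2 reports 15 and Farmer 4 reports 15.
Truthful report 19: project built, pays 19, utility 19 - 19 = 0.
Report 15 instead: project built, pays 15, utility 19 - 15 = 4.
Since 4 > 0, reporting 15 is strictly better here, so truthful reporting is not dominant.

No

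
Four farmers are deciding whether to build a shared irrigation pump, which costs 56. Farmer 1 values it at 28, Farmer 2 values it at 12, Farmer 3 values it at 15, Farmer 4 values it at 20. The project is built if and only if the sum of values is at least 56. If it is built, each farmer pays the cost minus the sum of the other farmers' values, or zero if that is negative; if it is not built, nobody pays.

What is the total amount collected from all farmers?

Total value 75 ≥ cost 56, so it is built.
Farmer 1: others sum to 47; max(0, 56 - 47) = 9.
Farmer 2: others sum to 63; max(0, 56 - 63) = 0.
Farmer 3: others sum to 60; max(0, 56 - 60) = 0.
Farmer 4: others sum to 55; max(0, 56 - 55) = 1.
Total collected = 9 + 0 + 0 + 1 = 10.

10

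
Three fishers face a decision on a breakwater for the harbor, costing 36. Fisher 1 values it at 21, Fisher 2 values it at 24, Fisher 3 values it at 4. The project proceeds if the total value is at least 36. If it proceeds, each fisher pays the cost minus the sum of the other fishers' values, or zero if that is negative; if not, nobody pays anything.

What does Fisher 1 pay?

Total value 49 ≥ cost 36, so the project is built.
The other fishers' values sum to 28.
Cost minus that sum is 36 - 28 = 8.

8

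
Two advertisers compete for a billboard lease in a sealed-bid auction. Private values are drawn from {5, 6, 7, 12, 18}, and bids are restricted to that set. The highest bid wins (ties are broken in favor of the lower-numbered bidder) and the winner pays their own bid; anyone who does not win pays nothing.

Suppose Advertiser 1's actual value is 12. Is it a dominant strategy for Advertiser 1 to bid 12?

No

Consider the case where Advertiser 2 bids 5.
Truthful bid 12: wins, pays 12, utility 12 - 12 = 0.
Bid 5 instead: wins, pays 5, utility 12 - 5 = 7.
Since 7 > 0, bidding 5 is strictly better here, so truthful bidding is not dominant.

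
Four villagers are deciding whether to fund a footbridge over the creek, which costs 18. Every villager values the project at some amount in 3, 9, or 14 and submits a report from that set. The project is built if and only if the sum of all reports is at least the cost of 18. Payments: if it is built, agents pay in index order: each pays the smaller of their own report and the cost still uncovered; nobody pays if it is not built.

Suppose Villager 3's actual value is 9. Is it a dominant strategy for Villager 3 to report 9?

Consider the case where Villager 1 reports 3, Villager 2 reports 3 and Villager 4 reports 9.
Truthful report 9: project built, pays 9, utility 9 - 9 = 0.
Report 3 instead: project built, pays 3, utility 9 - 3 = 6.
Since 6 > 0, reporting 3 is strictly better here, so truthful reporting is not dominant.

No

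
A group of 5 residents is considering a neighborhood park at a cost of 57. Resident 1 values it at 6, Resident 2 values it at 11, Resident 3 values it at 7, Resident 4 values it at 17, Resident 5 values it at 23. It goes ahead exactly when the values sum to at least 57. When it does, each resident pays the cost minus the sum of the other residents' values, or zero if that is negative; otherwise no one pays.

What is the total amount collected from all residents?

30

Total value 64 ≥ cost 57, so it is built.
Resident 1: others sum to 58; max(0, 57 - 58) = 0.
Resident 2: others sum to 53; max(0, 57 - 53) = 4.
Resident 3: others sum to 57; max(0, 57 - 57) = 0.
Resident 4: others sum to 47; max(0, 57 - 47) = 10.
Resident 5: others sum to 41; max(0, 57 - 41) = 16.
Total collected = 0 + 4 + 0 + 10 + 16 = 30.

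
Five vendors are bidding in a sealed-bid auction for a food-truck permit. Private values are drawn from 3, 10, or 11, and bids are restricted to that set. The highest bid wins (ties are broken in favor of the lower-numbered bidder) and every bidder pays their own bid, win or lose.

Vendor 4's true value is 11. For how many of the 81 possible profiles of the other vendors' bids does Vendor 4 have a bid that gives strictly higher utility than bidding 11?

Others bid (3, 3, 3, 3): truth gives 0; bid 10 gives 1 > 0. Violating.
Others bid (3, 3, 3, 10): truth gives 0; bid 10 gives 1 > 0. Violating.
Others bid (3, 3, 11, 3): truth gives -11; bid 3 gives -3 > -11. Violating.
Others bid (3, 3, 11, 10): truth gives -11; bid 3 gives -3 > -11. Violating.
Others bid (3, 3, 3, 11): truth gives 0; no alternative beats it.
Others bid (3, 3, 10, 3): truth gives 0; no alternative beats it.
(Checking all 81 profiles: 59 have a profitable deviation, 22 do not.)

59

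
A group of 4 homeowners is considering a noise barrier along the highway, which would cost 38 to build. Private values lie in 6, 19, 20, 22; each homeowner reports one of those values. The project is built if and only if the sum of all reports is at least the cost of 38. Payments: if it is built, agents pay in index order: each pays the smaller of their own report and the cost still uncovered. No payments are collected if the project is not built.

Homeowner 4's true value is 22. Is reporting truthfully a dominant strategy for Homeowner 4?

Yes

Check each profile of the others' reports and compare truth against every alternative report.
Others report (6, 19, 19): truth gives 22, best alternative gives 22.
Others report (6, 19, 20): truth gives 22, best alternative gives 22.
Others report (6, 19, 22): truth gives 22, best alternative gives 22.
Others report (6, 20, 19): truth gives 22, best alternative gives 22.
Others report (6, 20, 20): truth gives 22, best alternative gives 22.
Others report (6, 20, 22): truth gives 22, best alternative gives 22.
(Remaining 58 profiles checked similarly; truth is weakly best in each.)
In every case the truthful report is at least as good as any alternative, so it is a dominant strategy.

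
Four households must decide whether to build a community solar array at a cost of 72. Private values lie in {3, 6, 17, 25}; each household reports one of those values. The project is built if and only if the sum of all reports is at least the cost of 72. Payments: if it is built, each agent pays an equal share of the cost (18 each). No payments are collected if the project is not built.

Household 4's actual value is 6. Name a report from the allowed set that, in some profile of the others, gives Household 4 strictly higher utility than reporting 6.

Suppose Household 1 reports 17, Household 2 reports 25 and Household 3 reports 25.
Report 6: project built, pays 18, utility 6 - 18 = -12.
Report 3: project not built, utility 0.
So reporting 3 beats truth here (0 > -12).

3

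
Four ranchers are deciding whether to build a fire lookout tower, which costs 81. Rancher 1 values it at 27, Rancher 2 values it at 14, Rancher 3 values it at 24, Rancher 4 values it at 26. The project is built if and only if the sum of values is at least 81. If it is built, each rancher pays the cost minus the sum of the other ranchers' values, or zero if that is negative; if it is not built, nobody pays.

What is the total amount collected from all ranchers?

51

Total value 91 ≥ cost 81, so it is built.
Rancher 1: others sum to 64; max(0, 81 - 64) = 17.
Rancher 2: others sum to 77; max(0, 81 - 77) = 4.
Rancher 3: others sum to 67; max(0, 81 - 67) = 14.
Rancher 4: others sum to 65; max(0, 81 - 65) = 16.
Total collected = 17 + 4 + 14 + 16 = 51.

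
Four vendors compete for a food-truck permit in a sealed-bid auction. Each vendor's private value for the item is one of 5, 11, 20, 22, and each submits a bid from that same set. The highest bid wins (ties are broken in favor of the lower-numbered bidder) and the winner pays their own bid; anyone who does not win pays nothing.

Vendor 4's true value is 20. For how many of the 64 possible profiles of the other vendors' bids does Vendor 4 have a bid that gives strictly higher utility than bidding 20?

Others bid (5, 5, 5): truth gives 0; bid 11 gives 9 > 0. Violating.
Others bid (5, 5, 11): truth gives 0; no alternative beats it.
Others bid (5, 5, 20): truth gives 0; no alternative beats it.
(Checking all 64 profiles: 1 has a profitable deviation, 63 do not.)

1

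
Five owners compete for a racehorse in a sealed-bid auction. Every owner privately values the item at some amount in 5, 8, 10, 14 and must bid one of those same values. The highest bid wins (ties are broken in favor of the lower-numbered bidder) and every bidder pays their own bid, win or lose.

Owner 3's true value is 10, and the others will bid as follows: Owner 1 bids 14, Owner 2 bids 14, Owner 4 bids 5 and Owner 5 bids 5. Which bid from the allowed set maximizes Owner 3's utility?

Bid 5: loses but pays 5, utility -5.
Bid 8: loses but pays 8, utility -8.
Bid 10: loses but pays 10, utility -10.
Bid 14: loses but pays 14, utility -14.
The best choice is 5 with utility -5.

5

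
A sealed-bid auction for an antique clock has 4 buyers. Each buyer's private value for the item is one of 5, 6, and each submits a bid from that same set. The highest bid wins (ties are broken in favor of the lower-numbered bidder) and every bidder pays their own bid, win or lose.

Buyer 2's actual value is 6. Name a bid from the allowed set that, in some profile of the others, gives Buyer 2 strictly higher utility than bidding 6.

5

Suppose Buyer 1 bids 6, Buyer 3 bids 5 and Buyer 4 bids 5.
Bid 6: loses but pays 6, utility -6.
Bid 5: loses but pays 5, utility -5.
So bidding 5 beats truth here (-5 > -6).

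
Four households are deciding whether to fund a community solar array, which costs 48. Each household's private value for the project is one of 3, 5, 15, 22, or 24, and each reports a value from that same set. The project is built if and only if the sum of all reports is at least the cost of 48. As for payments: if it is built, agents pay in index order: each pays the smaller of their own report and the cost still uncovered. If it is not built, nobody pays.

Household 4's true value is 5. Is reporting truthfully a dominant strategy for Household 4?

Yes

Check each profile of the others' reports and compare truth against every alternative report.
Others report (3, 22, 24): truth gives 5, best alternative gives 5.
Others report (3, 24, 22): truth gives 5, best alternative gives 5.
Others report (3, 24, 24): truth gives 5, best alternative gives 5.
Others report (5, 22, 22): truth gives 5, best alternative gives 5.
Others report (5, 22, 24): truth gives 5, best alternative gives 5.
Others report (5, 24, 22): truth gives 5, best alternative gives 5.
(Remaining 119 profiles checked similarly; truth is weakly best in each.)
In every case the truthful report is at least as good as any alternative, so it is a dominant strategy.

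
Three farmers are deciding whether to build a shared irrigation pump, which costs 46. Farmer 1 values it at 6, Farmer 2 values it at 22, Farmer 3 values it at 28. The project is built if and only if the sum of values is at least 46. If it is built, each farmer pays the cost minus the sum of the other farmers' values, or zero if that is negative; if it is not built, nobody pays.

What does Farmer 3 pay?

Total value 56 ≥ cost 46, so the project is built.
The other farmers' values sum to 28.
Cost minus that sum is 46 - 28 = 18.

18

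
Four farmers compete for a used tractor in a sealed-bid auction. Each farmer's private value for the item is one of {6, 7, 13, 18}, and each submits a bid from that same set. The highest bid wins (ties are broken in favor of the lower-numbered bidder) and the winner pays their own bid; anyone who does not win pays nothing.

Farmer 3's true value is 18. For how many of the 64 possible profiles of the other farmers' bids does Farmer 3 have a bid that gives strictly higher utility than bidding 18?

Others bid (6, 6, 6): truth gives 0; bid 7 gives 11 > 0. Violating.
Others bid (6, 6, 7): truth gives 0; bid 7 gives 11 > 0. Violating.
Others bid (6, 6, 13): truth gives 0; bid 13 gives 5 > 0. Violating.
Others bid (6, 7, 6): truth gives 0; bid 13 gives 5 > 0. Violating.
Others bid (6, 6, 18): truth gives 0; no alternative beats it.
Others bid (6, 7, 18): truth gives 0; no alternative beats it.
(Checking all 64 profiles: 12 have a profitable deviation, 52 do not.)

12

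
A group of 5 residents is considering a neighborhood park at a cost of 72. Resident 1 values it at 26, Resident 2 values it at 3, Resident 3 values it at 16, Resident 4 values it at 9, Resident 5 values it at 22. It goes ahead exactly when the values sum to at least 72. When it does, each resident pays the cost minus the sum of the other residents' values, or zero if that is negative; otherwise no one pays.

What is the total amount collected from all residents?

57

Total value 76 ≥ cost 72, so it is built.
Resident 1: others sum to 50; max(0, 72 - 50) = 22.
Resident 2: others sum to 73; max(0, 72 - 73) = 0.
Resident 3: others sum to 60; max(0, 72 - 60) = 12.
Resident 4: others sum to 67; max(0, 72 - 67) = 5.
Resident 5: others sum to 54; max(0, 72 - 54) = 18.
Total collected = 22 + 0 + 12 + 5 + 18 = 57.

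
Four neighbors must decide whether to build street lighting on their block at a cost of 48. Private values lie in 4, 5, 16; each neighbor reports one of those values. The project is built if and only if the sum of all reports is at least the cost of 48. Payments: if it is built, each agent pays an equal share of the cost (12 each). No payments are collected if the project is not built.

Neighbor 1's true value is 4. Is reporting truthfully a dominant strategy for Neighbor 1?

Check each profile of the others' reports and compare truth against every alternative report.
Others report (16, 16, 16): truth gives -8, best alternative gives -8.
Others report (4, 4, 4): truth gives 0, best alternative gives 0.
Others report (4, 4, 5): truth gives 0, best alternative gives 0.
Others report (4, 4, 16): truth gives 0, best alternative gives 0.
Others report (4, 5, 4): truth gives 0, best alternative gives 0.
Others report (4, 5, 5): truth gives 0, best alternative gives 0.
(Remaining 21 profiles checked similarly; truth is weakly best in each.)
In every case the truthful report is at least as good as any alternative, so it is a dominant strategy.

Yes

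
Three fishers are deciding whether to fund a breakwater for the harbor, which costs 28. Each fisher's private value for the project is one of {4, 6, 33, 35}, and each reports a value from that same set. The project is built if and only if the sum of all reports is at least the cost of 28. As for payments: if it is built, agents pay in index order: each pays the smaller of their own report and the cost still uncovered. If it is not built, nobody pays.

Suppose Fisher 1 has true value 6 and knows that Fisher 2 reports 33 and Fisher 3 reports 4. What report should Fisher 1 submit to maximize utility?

4

Report 4: project built, pays 4, utility 6 - 4 = 2.
Report 6: project built, pays 6, utility 6 - 6 = 0.
Report 33: project built, pays 28, utility 6 - 28 = -22.
Report 35: project built, pays 28, utility 6 - 28 = -22.
The best choice is 4 with utility 2.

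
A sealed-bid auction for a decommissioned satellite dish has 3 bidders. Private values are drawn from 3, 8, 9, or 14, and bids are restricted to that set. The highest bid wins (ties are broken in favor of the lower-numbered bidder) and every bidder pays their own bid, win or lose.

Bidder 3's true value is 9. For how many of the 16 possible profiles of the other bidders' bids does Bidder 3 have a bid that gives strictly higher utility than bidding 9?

13

Others bid (3, 3): truth gives 0; bid 8 gives 1 > 0. Violating.
Others bid (3, 9): truth gives -9; bid 3 gives -3 > -9. Violating.
Others bid (3, 14): truth gives -9; bid 3 gives -3 > -9. Violating.
Others bid (8, 9): truth gives -9; bid 3 gives -3 > -9. Violating.
Others bid (3, 8): truth gives 0; no alternative beats it.
Others bid (8, 3): truth gives 0; no alternative beats it.
(Checking all 16 profiles: 13 have a profitable deviation, 3 do not.)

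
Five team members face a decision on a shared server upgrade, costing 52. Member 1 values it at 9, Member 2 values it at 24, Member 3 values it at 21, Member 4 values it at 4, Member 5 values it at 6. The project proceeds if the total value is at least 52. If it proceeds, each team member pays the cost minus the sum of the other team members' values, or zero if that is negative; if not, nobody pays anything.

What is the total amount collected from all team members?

Total value 64 ≥ cost 52, so it is built.
Member 1: others sum to 55; max(0, 52 - 55) = 0.
Member 2: others sum to 40; max(0, 52 - 40) = 12.
Member 3: others sum to 43; max(0, 52 - 43) = 9.
Member 4: others sum to 60; max(0, 52 - 60) = 0.
Member 5: others sum to 58; max(0, 52 - 58) = 0.
Total collected = 0 + 12 + 9 + 0 + 0 = 21.

21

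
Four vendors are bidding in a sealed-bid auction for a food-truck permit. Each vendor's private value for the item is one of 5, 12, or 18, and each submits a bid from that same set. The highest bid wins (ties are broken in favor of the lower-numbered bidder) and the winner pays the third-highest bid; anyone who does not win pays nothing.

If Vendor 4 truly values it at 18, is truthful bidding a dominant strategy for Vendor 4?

Check each profile of the others' bids and compare truth against every alternative bid.
Others bid (5, 5, 12): truth gives 13, best alternative gives 0.
Others bid (5, 12, 5): truth gives 13, best alternative gives 0.
Others bid (12, 5, 5): truth gives 13, best alternative gives 0.
Others bid (5, 12, 12): truth gives 6, best alternative gives 0.
Others bid (12, 5, 12): truth gives 6, best alternative gives 0.
Others bid (12, 12, 5): truth gives 6, best alternative gives 0.
(Remaining 21 profiles checked similarly; truth is weakly best in each.)
In every case the truthful bid is at least as good as any alternative, so it is a dominant strategy.

Yes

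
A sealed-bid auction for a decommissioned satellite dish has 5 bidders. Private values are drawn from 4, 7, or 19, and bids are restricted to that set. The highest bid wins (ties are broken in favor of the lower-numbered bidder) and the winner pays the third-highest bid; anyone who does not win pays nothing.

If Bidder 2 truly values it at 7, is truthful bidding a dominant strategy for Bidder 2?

No

Consider the case where Bidder 1 bids 4, Bidder 3 bids 4, Bidder 4 bids 4 and Bidder 5 bids 19.
Truthful bid 7: loses, pays 0, utility 0.
Bid 19 instead: wins, pays 4, utility 7 - 4 = 3.
Since 3 > 0, bidding 19 is strictly better here, so truthful bidding is not dominant.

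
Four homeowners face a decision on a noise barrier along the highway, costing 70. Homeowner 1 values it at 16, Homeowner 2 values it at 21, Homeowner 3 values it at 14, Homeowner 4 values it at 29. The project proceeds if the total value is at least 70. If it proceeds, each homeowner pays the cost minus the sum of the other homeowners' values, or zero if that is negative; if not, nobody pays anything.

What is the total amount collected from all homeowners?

40

Total value 80 ≥ cost 70, so it is built.
Homeowner 1: others sum to 64; max(0, 70 - 64) = 6.
Homeowner 2: others sum to 59; max(0, 70 - 59) = 11.
Homeowner 3: others sum to 66; max(0, 70 - 66) = 4.
Homeowner 4: others sum to 51; max(0, 70 - 51) = 19.
Total collected = 6 + 11 + 4 + 19 = 40.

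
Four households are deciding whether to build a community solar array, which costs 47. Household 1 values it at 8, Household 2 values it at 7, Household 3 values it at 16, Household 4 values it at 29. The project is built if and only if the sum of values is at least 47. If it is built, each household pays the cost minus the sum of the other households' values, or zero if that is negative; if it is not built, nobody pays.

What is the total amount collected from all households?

Total value 60 ≥ cost 47, so it is built.
Household 1: others sum to 52; max(0, 47 - 52) = 0.
Household 2: others sum to 53; max(0, 47 - 53) = 0.
Household 3: others sum to 44; max(0, 47 - 44) = 3.
Household 4: others sum to 31; max(0, 47 - 31) = 16.
Total collected = 0 + 0 + 3 + 16 = 19.

19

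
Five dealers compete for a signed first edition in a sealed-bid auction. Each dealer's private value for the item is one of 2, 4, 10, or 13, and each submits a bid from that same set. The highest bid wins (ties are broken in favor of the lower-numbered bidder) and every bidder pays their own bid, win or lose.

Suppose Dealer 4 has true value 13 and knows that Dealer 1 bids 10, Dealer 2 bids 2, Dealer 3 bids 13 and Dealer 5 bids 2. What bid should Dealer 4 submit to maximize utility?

Bid 2: loses but pays 2, utility -2.
Bid 4: loses but pays 4, utility -4.
Bid 10: loses but pays 10, utility -10.
Bid 13: loses but pays 13, utility -13.
The best choice is 2 with utility -2.

2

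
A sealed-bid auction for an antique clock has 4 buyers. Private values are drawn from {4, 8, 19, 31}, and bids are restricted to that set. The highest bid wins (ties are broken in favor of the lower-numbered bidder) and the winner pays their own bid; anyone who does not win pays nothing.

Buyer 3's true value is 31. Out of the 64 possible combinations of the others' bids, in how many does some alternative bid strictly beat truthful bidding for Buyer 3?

12

Others bid (4, 4, 4): truth gives 0; bid 8 gives 23 > 0. Violating.
Others bid (4, 4, 8): truth gives 0; bid 8 gives 23 > 0. Violating.
Others bid (4, 4, 19): truth gives 0; bid 19 gives 12 > 0. Violating.
Others bid (4, 8, 4): truth gives 0; bid 19 gives 12 > 0. Violating.
Others bid (4, 4, 31): truth gives 0; no alternative beats it.
Others bid (4, 8, 31): truth gives 0; no alternative beats it.
(Checking all 64 profiles: 12 have a profitable deviation, 52 do not.)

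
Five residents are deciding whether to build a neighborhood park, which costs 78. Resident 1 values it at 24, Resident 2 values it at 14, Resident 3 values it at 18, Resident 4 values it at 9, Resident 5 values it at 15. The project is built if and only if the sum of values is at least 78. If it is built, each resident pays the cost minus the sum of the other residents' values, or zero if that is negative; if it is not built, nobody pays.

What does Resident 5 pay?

Total value 80 ≥ cost 78, so the project is built.
The other residents' values sum to 65.
Cost minus that sum is 78 - 65 = 13.

13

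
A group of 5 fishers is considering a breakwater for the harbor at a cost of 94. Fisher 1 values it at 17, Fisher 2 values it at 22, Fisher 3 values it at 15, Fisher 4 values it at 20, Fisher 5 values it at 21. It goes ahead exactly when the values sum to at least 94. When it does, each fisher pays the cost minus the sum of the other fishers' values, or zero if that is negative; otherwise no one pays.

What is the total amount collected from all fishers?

90

Total value 95 ≥ cost 94, so it is built.
Fisher 1: others sum to 78; max(0, 94 - 78) = 16.
Fisher 2: others sum to 73; max(0, 94 - 73) = 21.
Fisher 3: others sum to 80; max(0, 94 - 80) = 14.
Fisher 4: others sum to 75; max(0, 94 - 75) = 19.
Fisher 5: others sum to 74; max(0, 94 - 74) = 20.
Total collected = 16 + 21 + 14 + 19 + 20 = 90.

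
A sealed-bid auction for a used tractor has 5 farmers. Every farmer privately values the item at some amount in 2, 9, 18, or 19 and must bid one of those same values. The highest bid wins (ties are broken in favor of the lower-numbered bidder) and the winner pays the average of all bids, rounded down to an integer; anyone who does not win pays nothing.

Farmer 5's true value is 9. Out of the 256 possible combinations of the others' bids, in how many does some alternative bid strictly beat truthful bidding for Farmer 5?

Others bid (2, 2, 2, 9): truth gives 0; bid 18 gives 3 > 0. Violating.
Others bid (2, 2, 2, 18): truth gives 0; bid 19 gives 1 > 0. Violating.
Others bid (2, 2, 9, 2): truth gives 0; bid 18 gives 3 > 0. Violating.
Others bid (2, 2, 9, 9): truth gives 0; bid 18 gives 1 > 0. Violating.
Others bid (2, 2, 2, 2): truth gives 6; no alternative beats it.
Others bid (2, 2, 2, 19): truth gives 0; no alternative beats it.
(Checking all 256 profiles: 14 have a profitable deviation, 242 do not.)

14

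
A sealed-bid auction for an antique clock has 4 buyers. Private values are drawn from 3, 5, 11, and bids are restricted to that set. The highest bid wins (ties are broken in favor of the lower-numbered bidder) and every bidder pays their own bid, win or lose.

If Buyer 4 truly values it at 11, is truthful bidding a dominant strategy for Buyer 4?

Consider the case where Buyer 1 bids 3, Buyer 2 bids 3 and Buyer 3 bids 3.
Truthful bid 11: wins, pays 11, utility 11 - 11 = 0.
Bid 5 instead: wins, pays 5, utility 11 - 5 = 6.
Since 6 > 0, bidding 5 is strictly better here, so truthful bidding is not dominant.

No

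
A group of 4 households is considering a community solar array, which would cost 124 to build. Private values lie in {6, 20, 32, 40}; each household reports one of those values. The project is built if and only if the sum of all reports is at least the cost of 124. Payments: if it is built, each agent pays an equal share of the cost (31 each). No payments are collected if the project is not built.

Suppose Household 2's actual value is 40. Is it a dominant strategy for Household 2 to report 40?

Yes

Check each profile of the others' reports and compare truth against every alternative report.
Others report (6, 40, 40): truth gives 9, best alternative gives 0.
Others report (20, 32, 32): truth gives 9, best alternative gives 0.
Others report (32, 20, 32): truth gives 9, best alternative gives 0.
Others report (32, 32, 20): truth gives 9, best alternative gives 0.
Others report (40, 6, 40): truth gives 9, best alternative gives 0.
Others report (40, 40, 6): truth gives 9, best alternative gives 0.
(Remaining 58 profiles checked similarly; truth is weakly best in each.)
In every case the truthful report is at least as good as any alternative, so it is a dominant strategy.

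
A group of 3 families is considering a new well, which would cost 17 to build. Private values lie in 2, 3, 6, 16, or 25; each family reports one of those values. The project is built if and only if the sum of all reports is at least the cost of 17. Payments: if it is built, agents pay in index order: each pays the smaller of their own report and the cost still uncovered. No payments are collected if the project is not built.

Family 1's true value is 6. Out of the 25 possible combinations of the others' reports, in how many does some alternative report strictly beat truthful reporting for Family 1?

16

Others report (2, 16): truth gives 0; report 2 gives 4 > 0. Violating.
Others report (2, 25): truth gives 0; report 2 gives 4 > 0. Violating.
Others report (3, 16): truth gives 0; report 2 gives 4 > 0. Violating.
Others report (3, 25): truth gives 0; report 2 gives 4 > 0. Violating.
Others report (2, 2): truth gives 0; no alternative beats it.
Others report (2, 3): truth gives 0; no alternative beats it.
(Checking all 25 profiles: 16 have a profitable deviation, 9 do not.)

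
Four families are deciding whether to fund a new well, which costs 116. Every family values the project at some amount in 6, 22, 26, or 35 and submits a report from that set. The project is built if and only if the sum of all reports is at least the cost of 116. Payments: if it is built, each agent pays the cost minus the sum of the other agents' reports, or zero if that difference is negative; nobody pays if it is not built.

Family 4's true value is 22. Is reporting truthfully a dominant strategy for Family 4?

Check each profile of the others' reports and compare truth against every alternative report.
Others report (35, 35, 35): truth gives 11, best alternative gives 11.
Others report (26, 35, 35): truth gives 2, best alternative gives 2.
Others report (35, 26, 35): truth gives 2, best alternative gives 2.
Others report (35, 35, 26): truth gives 2, best alternative gives 2.
Others report (6, 6, 6): truth gives 0, best alternative gives 0.
Others report (6, 6, 22): truth gives 0, best alternative gives 0.
(Remaining 58 profiles checked similarly; truth is weakly best in each.)
In every case the truthful report is at least as good as any alternative, so it is a dominant strategy.

Yes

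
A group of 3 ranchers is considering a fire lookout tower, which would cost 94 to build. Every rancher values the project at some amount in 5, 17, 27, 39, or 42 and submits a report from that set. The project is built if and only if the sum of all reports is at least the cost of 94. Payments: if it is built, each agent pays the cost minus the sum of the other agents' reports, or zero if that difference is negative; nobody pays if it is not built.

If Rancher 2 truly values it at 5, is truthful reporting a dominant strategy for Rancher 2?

Check each profile of the others' reports and compare truth against every alternative report.
Others report (39, 39): truth gives 0, best alternative gives -11.
Others report (39, 42): truth gives 0, best alternative gives -8.
Others report (42, 39): truth gives 0, best alternative gives -8.
Others report (42, 42): truth gives 0, best alternative gives -5.
Others report (5, 5): truth gives 0, best alternative gives 0.
Others report (5, 17): truth gives 0, best alternative gives 0.
(Remaining 19 profiles checked similarly; truth is weakly best in each.)
In every case the truthful report is at least as good as any alternative, so it is a dominant strategy.

Yes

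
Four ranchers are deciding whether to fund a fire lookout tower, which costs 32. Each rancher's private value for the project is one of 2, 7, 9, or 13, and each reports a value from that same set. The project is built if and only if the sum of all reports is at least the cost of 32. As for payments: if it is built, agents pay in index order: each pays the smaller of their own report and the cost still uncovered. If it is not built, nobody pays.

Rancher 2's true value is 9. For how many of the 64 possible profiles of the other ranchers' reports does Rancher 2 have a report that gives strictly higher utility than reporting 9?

Others report (2, 13, 13): truth gives 0; report 7 gives 2 > 0. Violating.
Others report (7, 7, 13): truth gives 0; report 7 gives 2 > 0. Violating.
Others report (7, 9, 9): truth gives 0; report 7 gives 2 > 0. Violating.
Others report (7, 9, 13): truth gives 0; report 7 gives 2 > 0. Violating.
Others report (2, 2, 2): truth gives 0; no alternative beats it.
Others report (2, 2, 7): truth gives 0; no alternative beats it.
(Checking all 64 profiles: 26 have a profitable deviation, 38 do not.)

26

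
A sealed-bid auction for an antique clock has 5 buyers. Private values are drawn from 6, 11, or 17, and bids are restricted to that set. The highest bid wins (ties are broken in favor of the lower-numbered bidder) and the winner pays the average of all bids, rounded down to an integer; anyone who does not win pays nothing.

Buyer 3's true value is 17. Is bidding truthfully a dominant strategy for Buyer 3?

Consider the case where Buyer 1 bids 6, Buyer 2 bids 6, Buyer 4 bids 6 and Buyer 5 bids 6.
Truthful bid 17: wins, pays 8, utility 17 - 8 = 9.
Bid 11 instead: wins, pays 7, utility 17 - 7 = 10.
Since 10 > 9, bidding 11 is strictly better here, so truthful bidding is not dominant.

No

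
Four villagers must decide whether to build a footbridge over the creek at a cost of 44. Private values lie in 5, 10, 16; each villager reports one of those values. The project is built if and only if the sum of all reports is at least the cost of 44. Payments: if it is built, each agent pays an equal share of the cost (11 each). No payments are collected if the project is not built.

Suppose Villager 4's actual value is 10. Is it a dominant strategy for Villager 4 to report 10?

Consider the case where Villager 1 reports 5, Villager 2 reports 16 and Villager 3 reports 16.
Truthful report 10: project built, pays 11, utility 10 - 11 = -1.
Report 5 instead: project not built, utility 0.
Since 0 > -1, reporting 5 is strictly better here, so truthful reporting is not dominant.

No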